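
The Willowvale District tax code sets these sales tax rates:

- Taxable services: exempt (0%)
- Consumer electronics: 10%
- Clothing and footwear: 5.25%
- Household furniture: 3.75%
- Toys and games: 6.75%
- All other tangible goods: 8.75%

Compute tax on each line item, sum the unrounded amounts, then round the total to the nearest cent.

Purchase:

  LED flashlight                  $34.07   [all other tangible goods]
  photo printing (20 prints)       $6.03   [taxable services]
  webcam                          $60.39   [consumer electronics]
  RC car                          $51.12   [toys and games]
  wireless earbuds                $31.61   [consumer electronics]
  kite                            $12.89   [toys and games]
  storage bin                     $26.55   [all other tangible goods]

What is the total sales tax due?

LED flashlight $34.07: all other tangible goods → 8.75% → $2.981125
Photo printing (20 prints) $6.03: taxable services → 0% → $0.00
Webcam $60.39: consumer electronics → 10% → $6.039
RC car $51.12: toys and games → 6.75% → $3.4506
Wireless earbuds $31.61: consumer electronics → 10% → $3.161
Kite $12.89: toys and games → 6.75% → $0.870075
Storage bin $26.55: all other tangible goods → 8.75% → $2.323125
Unrounded tax sum = $18.824925 → $18.82

$18.82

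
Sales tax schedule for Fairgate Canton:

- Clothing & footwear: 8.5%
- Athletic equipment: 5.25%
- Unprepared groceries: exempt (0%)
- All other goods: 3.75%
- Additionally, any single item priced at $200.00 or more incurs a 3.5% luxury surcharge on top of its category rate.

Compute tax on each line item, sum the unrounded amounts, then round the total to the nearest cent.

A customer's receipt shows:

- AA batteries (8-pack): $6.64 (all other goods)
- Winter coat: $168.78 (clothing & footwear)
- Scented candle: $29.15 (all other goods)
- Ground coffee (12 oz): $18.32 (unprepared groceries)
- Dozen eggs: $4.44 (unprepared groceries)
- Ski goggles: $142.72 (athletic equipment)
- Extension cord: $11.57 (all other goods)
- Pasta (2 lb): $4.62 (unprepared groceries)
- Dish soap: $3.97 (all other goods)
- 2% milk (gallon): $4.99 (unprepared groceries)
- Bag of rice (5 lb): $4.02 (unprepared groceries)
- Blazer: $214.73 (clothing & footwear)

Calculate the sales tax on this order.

$49.53

AA batteries (8-pack) $6.64: all other goods → 3.75% → $0.249
Winter coat $168.78: clothing & footwear → 8.5% → $14.3463
Scented candle $29.15: all other goods → 3.75% → $1.093125
Ground coffee (12 oz) $18.32: unprepared groceries → 0% → $0.00
Dozen eggs $4.44: unprepared groceries → 0% → $0.00
Ski goggles $142.72: athletic equipment → 5.25% → $7.4928
Extension cord $11.57: all other goods → 3.75% → $0.433875
Pasta (2 lb) $4.62: unprepared groceries → 0% → $0.00
Dish soap $3.97: all other goods → 3.75% → $0.148875
2% milk (gallon) $4.99: unprepared groceries → 0% → $0.00
Bag of rice (5 lb) $4.02: unprepared groceries → 0% → $0.00
Blazer $214.73: clothing & footwear → 8.5% + 3.5% surcharge = 12% → $25.7676
Unrounded tax sum = $49.531575 → $49.53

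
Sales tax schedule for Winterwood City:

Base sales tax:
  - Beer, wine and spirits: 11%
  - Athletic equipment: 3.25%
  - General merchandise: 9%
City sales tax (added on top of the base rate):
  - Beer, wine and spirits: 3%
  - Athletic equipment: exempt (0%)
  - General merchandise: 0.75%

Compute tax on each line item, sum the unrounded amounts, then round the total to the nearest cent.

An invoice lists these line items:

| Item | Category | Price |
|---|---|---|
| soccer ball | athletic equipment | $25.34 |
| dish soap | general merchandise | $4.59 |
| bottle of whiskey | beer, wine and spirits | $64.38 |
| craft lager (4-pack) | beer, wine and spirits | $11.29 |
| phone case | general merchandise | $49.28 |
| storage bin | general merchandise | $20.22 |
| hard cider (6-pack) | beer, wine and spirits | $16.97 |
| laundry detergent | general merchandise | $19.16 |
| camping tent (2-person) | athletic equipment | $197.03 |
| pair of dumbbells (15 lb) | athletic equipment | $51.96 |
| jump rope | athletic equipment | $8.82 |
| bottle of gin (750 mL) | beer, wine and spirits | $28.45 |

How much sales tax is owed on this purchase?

Soccer ball $25.34: athletic equipment → 3.25% + 0% city = 3.25% → $0.82355
Dish soap $4.59: general merchandise → 9% + 0.75% city = 9.75% → $0.447525
Bottle of whiskey $64.38: beer, wine and spirits → 11% + 3% city = 14% → $9.0132
Craft lager (4-pack) $11.29: beer, wine and spirits → 11% + 3% city = 14% → $1.5806
Phone case $49.28: general merchandise → 9% + 0.75% city = 9.75% → $4.8048
Storage bin $20.22: general merchandise → 9% + 0.75% city = 9.75% → $1.97145
Hard cider (6-pack) $16.97: beer, wine and spirits → 11% + 3% city = 14% → $2.3758
Laundry detergent $19.16: general merchandise → 9% + 0.75% city = 9.75% → $1.8681
Camping tent (2-person) $197.03: athletic equipment → 3.25% + 0% city = 3.25% → $6.403475
Pair of dumbbells (15 lb) $51.96: athletic equipment → 3.25% + 0% city = 3.25% → $1.6887
Jump rope $8.82: athletic equipment → 3.25% + 0% city = 3.25% → $0.28665
Bottle of gin (750 mL) $28.45: beer, wine and spirits → 11% + 3% city = 14% → $3.983
Unrounded tax sum = $35.24685 → $35.25

$35.25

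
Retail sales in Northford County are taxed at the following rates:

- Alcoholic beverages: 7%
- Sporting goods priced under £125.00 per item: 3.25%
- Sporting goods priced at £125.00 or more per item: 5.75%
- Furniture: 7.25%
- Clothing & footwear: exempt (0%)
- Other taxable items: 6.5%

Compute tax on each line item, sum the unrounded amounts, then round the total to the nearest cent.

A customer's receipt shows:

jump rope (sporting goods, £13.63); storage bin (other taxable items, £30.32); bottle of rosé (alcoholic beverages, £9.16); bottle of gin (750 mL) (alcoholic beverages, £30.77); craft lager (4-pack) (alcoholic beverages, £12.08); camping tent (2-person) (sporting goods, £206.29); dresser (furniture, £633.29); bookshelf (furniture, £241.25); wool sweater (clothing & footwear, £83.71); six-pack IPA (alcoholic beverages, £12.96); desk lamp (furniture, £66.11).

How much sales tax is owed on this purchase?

Jump rope £13.63: sporting goods, under £125.00 → 3.25% → £0.442975
Storage bin £30.32: other taxable items → 6.5% → £1.9708
Bottle of rosé £9.16: alcoholic beverages → 7% → £0.6412
Bottle of gin (750 mL) £30.77: alcoholic beverages → 7% → £2.1539
Craft lager (4-pack) £12.08: alcoholic beverages → 7% → £0.8456
Camping tent (2-person) £206.29: sporting goods, £125.00 or more → 5.75% → £11.861675
Dresser £633.29: furniture → 7.25% → £45.913525
Bookshelf £241.25: furniture → 7.25% → £17.490625
Wool sweater £83.71: clothing & footwear → 0% → £0.00
Six-pack IPA £12.96: alcoholic beverages → 7% → £0.9072
Desk lamp £66.11: furniture → 7.25% → £4.792975
Unrounded tax sum = £87.020475 → £87.02

£87.02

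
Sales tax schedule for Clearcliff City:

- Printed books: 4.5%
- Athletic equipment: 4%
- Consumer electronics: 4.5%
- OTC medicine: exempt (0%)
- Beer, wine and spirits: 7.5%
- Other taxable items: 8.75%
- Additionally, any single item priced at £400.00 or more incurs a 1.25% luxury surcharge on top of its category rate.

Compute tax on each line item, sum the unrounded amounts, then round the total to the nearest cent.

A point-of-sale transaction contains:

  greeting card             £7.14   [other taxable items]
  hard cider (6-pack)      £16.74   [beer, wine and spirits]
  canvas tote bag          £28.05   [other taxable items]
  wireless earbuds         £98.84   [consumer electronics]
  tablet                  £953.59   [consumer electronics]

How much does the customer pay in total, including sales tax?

£1167.97

Greeting card £7.14: other taxable items → 8.75% → £0.62475
Hard cider (6-pack) £16.74: beer, wine and spirits → 7.5% → £1.2555
Canvas tote bag £28.05: other taxable items → 8.75% → £2.454375
Wireless earbuds £98.84: consumer electronics → 4.5% → £4.4478
Tablet £953.59: consumer electronics → 4.5% + 1.25% surcharge = 5.75% → £54.831425
Subtotal = £1104.36; unrounded tax = £63.61385 → £63.61; total due = £1167.97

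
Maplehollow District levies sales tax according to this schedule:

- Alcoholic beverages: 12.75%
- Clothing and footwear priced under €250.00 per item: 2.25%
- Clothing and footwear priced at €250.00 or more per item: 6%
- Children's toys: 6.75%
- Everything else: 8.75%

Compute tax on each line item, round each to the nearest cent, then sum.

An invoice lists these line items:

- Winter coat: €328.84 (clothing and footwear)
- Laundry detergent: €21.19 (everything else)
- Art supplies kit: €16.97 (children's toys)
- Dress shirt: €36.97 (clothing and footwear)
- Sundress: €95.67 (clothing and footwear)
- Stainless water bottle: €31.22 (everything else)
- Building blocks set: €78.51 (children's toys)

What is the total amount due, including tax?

€643.11

Winter coat €328.84: clothing and footwear, €250.00 or more → 6% → €19.73
Laundry detergent €21.19: everything else → 8.75% → €1.85
Art supplies kit €16.97: children's toys → 6.75% → €1.15
Dress shirt €36.97: clothing and footwear, under €250.00 → 2.25% → €0.83
Sundress €95.67: clothing and footwear, under €250.00 → 2.25% → €2.15
Stainless water bottle €31.22: everything else → 8.75% → €2.73
Building blocks set €78.51: children's toys → 6.75% → €5.30
Subtotal = €609.37; tax = €33.74; total due = €643.11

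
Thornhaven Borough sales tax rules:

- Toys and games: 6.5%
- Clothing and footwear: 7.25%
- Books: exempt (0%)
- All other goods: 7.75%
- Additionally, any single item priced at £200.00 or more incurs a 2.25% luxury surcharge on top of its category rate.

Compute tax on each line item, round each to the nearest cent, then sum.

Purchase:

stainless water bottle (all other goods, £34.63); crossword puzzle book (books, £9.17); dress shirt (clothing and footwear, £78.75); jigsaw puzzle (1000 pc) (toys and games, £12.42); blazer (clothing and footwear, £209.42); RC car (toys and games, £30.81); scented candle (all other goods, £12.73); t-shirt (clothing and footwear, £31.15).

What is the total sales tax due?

£34.34

Stainless water bottle £34.63: all other goods → 7.75% → £2.68
Crossword puzzle book £9.17: books → 0% → £0.00
Dress shirt £78.75: clothing and footwear → 7.25% → £5.71
Jigsaw puzzle (1000 pc) £12.42: toys and games → 6.5% → £0.81
Blazer £209.42: clothing and footwear → 7.25% + 2.25% surcharge = 9.5% → £19.89
RC car £30.81: toys and games → 6.5% → £2.00
Scented candle £12.73: all other goods → 7.75% → £0.99
T-shirt £31.15: clothing and footwear → 7.25% → £2.26
Total tax = £2.68 + £5.71 + £0.81 + £19.89 + £2.00 + £0.99 + £2.26 = £34.34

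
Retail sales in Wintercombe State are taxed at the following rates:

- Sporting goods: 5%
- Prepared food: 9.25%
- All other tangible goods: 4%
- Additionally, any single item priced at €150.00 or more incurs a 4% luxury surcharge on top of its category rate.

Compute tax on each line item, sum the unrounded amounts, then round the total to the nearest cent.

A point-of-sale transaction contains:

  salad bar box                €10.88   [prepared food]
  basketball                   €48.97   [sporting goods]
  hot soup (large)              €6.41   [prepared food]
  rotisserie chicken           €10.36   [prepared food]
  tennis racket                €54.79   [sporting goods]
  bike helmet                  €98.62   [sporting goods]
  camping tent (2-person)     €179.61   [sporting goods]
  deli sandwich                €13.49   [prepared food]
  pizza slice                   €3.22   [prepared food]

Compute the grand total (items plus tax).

Salad bar box €10.88: prepared food → 9.25% → €1.0064
Basketball €48.97: sporting goods → 5% → €2.4485
Hot soup (large) €6.41: prepared food → 9.25% → €0.592925
Rotisserie chicken €10.36: prepared food → 9.25% → €0.9583
Tennis racket €54.79: sporting goods → 5% → €2.7395
Bike helmet €98.62: sporting goods → 5% → €4.931
Camping tent (2-person) €179.61: sporting goods → 5% + 4% surcharge = 9% → €16.1649
Deli sandwich €13.49: prepared food → 9.25% → €1.247825
Pizza slice €3.22: prepared food → 9.25% → €0.29785
Subtotal = €426.35; unrounded tax = €30.3872 → €30.39; total due = €456.74

€456.74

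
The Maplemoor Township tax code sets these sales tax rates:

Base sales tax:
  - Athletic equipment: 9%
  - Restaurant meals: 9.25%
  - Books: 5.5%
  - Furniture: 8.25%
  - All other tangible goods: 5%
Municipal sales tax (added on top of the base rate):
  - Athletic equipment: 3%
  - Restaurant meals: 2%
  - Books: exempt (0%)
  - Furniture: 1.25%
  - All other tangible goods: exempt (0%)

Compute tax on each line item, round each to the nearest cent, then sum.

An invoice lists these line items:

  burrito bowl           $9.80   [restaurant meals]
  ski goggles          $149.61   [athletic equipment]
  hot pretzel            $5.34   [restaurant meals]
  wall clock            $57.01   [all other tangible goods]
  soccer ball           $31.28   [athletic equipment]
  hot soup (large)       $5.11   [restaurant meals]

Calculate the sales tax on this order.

$26.82

Burrito bowl $9.80: restaurant meals → 9.25% + 2% municipal = 11.25% → $1.10
Ski goggles $149.61: athletic equipment → 9% + 3% municipal = 12% → $17.95
Hot pretzel $5.34: restaurant meals → 9.25% + 2% municipal = 11.25% → $0.60
Wall clock $57.01: all other tangible goods → 5% + 0% municipal = 5% → $2.85
Soccer ball $31.28: athletic equipment → 9% + 3% municipal = 12% → $3.75
Hot soup (large) $5.11: restaurant meals → 9.25% + 2% municipal = 11.25% → $0.57
Total tax = $1.10 + $17.95 + $0.60 + $2.85 + $3.75 + $0.57 = $26.82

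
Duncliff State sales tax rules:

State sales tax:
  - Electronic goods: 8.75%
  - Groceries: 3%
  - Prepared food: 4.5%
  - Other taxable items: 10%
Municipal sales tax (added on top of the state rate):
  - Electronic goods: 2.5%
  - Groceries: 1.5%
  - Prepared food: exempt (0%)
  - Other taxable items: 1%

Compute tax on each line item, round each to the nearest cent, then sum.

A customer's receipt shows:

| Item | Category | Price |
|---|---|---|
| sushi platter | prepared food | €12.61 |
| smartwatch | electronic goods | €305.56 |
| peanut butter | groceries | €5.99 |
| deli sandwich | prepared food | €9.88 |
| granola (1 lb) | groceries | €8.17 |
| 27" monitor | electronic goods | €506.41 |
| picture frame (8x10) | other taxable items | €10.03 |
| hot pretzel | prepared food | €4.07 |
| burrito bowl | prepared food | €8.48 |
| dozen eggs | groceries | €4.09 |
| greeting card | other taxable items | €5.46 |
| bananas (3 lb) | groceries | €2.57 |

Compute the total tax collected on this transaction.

€95.56

Sushi platter €12.61: prepared food → 4.5% + 0% municipal = 4.5% → €0.57
Smartwatch €305.56: electronic goods → 8.75% + 2.5% municipal = 11.25% → €34.38
Peanut butter €5.99: groceries → 3% + 1.5% municipal = 4.5% → €0.27
Deli sandwich €9.88: prepared food → 4.5% + 0% municipal = 4.5% → €0.44
Granola (1 lb) €8.17: groceries → 3% + 1.5% municipal = 4.5% → €0.37
27" monitor €506.41: electronic goods → 8.75% + 2.5% municipal = 11.25% → €56.97
Picture frame (8x10) €10.03: other taxable items → 10% + 1% municipal = 11% → €1.10
Hot pretzel €4.07: prepared food → 4.5% + 0% municipal = 4.5% → €0.18
Burrito bowl €8.48: prepared food → 4.5% + 0% municipal = 4.5% → €0.38
Dozen eggs €4.09: groceries → 3% + 1.5% municipal = 4.5% → €0.18
Greeting card €5.46: other taxable items → 10% + 1% municipal = 11% → €0.60
Bananas (3 lb) €2.57: groceries → 3% + 1.5% municipal = 4.5% → €0.12
Total tax = €0.57 + €34.38 + €0.27 + €0.44 + €0.37 + €56.97 + €1.10 + €0.18 + €0.38 + €0.18 + €0.60 + €0.12 = €95.56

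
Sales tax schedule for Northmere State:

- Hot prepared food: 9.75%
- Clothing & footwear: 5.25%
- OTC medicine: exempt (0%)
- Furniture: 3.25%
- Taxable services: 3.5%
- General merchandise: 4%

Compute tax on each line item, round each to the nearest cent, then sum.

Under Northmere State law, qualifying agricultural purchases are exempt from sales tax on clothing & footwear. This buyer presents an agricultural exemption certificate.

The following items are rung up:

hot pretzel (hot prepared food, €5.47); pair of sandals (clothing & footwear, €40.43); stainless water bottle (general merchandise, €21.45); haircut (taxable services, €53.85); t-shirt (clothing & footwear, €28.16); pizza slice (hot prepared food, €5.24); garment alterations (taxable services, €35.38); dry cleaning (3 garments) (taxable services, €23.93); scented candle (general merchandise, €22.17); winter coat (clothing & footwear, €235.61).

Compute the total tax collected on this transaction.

Hot pretzel €5.47: hot prepared food → 9.75% → €0.53
Pair of sandals €40.43: clothing & footwear, buyer-exempt → 0% → €0.00
Stainless water bottle €21.45: general merchandise → 4% → €0.86
Haircut €53.85: taxable services → 3.5% → €1.88
T-shirt €28.16: clothing & footwear, buyer-exempt → 0% → €0.00
Pizza slice €5.24: hot prepared food → 9.75% → €0.51
Garment alterations €35.38: taxable services → 3.5% → €1.24
Dry cleaning (3 garments) €23.93: taxable services → 3.5% → €0.84
Scented candle €22.17: general merchandise → 4% → €0.89
Winter coat €235.61: clothing & footwear, buyer-exempt → 0% → €0.00
Total tax = €0.53 + €0.86 + €1.88 + €0.51 + €1.24 + €0.84 + €0.89 = €6.75

€6.75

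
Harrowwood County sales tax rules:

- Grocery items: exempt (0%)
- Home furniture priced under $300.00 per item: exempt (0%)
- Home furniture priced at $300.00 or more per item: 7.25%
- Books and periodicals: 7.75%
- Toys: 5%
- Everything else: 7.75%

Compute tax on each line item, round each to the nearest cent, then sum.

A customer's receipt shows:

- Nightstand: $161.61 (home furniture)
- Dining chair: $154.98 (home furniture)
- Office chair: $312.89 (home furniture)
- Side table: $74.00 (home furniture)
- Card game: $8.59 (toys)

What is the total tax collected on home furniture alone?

Nightstand $161.61: home furniture, under $300.00 → 0% → $0.00
Dining chair $154.98: home furniture, under $300.00 → 0% → $0.00
Office chair $312.89: home furniture, $300.00 or more → 7.25% → $22.68
Side table $74.00: home furniture, under $300.00 → 0% → $0.00
Tax on home furniture = $0.00 + $0.00 + $22.68 + $0.00 = $22.68

$22.68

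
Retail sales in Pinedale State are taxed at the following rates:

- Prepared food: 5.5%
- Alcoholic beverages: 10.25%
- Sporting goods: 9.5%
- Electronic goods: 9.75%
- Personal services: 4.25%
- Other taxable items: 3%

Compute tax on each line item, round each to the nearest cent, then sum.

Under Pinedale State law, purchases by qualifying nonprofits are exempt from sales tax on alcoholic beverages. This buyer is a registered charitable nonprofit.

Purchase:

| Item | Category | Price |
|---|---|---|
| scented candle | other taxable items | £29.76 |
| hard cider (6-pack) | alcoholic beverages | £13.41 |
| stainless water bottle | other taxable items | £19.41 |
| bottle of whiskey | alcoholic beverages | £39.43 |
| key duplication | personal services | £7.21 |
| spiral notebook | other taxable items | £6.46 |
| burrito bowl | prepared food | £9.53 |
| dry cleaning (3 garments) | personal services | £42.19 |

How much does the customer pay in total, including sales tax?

£171.68

Scented candle £29.76: other taxable items → 3% → £0.89
Hard cider (6-pack) £13.41: alcoholic beverages, buyer-exempt → 0% → £0.00
Stainless water bottle £19.41: other taxable items → 3% → £0.58
Bottle of whiskey £39.43: alcoholic beverages, buyer-exempt → 0% → £0.00
Key duplication £7.21: personal services → 4.25% → £0.31
Spiral notebook £6.46: other taxable items → 3% → £0.19
Burrito bowl £9.53: prepared food → 5.5% → £0.52
Dry cleaning (3 garments) £42.19: personal services → 4.25% → £1.79
Subtotal = £167.40; tax = £4.28; total due = £171.68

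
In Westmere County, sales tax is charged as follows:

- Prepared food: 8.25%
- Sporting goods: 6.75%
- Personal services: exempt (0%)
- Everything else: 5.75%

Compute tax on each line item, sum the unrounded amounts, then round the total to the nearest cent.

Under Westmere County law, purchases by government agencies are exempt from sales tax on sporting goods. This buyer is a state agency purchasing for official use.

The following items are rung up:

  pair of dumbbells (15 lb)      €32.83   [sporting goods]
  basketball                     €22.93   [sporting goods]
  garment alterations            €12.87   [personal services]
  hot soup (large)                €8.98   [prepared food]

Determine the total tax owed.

€0.74

Pair of dumbbells (15 lb) €32.83: sporting goods, buyer-exempt → 0% → €0.00
Basketball €22.93: sporting goods, buyer-exempt → 0% → €0.00
Garment alterations €12.87: personal services → 0% → €0.00
Hot soup (large) €8.98: prepared food → 8.25% → €0.74085
Unrounded tax sum = €0.74085 → €0.74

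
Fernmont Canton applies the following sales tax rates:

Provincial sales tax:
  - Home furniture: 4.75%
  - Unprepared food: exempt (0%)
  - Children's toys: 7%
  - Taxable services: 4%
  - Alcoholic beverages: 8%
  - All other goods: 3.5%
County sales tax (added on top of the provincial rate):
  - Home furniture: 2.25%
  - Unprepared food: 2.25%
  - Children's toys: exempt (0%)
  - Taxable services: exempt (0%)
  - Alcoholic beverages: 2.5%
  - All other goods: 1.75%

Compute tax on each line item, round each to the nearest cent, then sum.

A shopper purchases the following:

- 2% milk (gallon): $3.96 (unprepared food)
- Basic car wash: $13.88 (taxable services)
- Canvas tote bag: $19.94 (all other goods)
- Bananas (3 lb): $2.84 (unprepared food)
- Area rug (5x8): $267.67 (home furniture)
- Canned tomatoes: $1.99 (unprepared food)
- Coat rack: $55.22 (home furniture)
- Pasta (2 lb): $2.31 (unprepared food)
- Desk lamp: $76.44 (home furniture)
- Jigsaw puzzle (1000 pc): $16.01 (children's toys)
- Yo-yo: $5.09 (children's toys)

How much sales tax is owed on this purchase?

2% milk (gallon) $3.96: unprepared food → 0% + 2.25% county = 2.25% → $0.09
Basic car wash $13.88: taxable services → 4% + 0% county = 4% → $0.56
Canvas tote bag $19.94: all other goods → 3.5% + 1.75% county = 5.25% → $1.05
Bananas (3 lb) $2.84: unprepared food → 0% + 2.25% county = 2.25% → $0.06
Area rug (5x8) $267.67: home furniture → 4.75% + 2.25% county = 7% → $18.74
Canned tomatoes $1.99: unprepared food → 0% + 2.25% county = 2.25% → $0.04
Coat rack $55.22: home furniture → 4.75% + 2.25% county = 7% → $3.87
Pasta (2 lb) $2.31: unprepared food → 0% + 2.25% county = 2.25% → $0.05
Desk lamp $76.44: home furniture → 4.75% + 2.25% county = 7% → $5.35
Jigsaw puzzle (1000 pc) $16.01: children's toys → 7% + 0% county = 7% → $1.12
Yo-yo $5.09: children's toys → 7% + 0% county = 7% → $0.36
Total tax = $0.09 + $0.56 + $1.05 + $0.06 + $18.74 + $0.04 + $3.87 + $0.05 + $5.35 + $1.12 + $0.36 = $31.29

$31.29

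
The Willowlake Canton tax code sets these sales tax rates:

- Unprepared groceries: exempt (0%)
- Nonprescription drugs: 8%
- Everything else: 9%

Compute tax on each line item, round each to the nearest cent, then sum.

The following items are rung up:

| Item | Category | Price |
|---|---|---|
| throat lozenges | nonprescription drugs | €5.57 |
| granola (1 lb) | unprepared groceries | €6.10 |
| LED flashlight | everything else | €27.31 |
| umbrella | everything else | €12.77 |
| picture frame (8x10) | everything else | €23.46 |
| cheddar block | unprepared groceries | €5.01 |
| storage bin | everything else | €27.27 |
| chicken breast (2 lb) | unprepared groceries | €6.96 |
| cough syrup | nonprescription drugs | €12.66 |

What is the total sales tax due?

€9.63

Throat lozenges €5.57: nonprescription drugs → 8% → €0.45
Granola (1 lb) €6.10: unprepared groceries → 0% → €0.00
LED flashlight €27.31: everything else → 9% → €2.46
Umbrella €12.77: everything else → 9% → €1.15
Picture frame (8x10) €23.46: everything else → 9% → €2.11
Cheddar block €5.01: unprepared groceries → 0% → €0.00
Storage bin €27.27: everything else → 9% → €2.45
Chicken breast (2 lb) €6.96: unprepared groceries → 0% → €0.00
Cough syrup €12.66: nonprescription drugs → 8% → €1.01
Total tax = €0.45 + €2.46 + €1.15 + €2.11 + €2.45 + €1.01 = €9.63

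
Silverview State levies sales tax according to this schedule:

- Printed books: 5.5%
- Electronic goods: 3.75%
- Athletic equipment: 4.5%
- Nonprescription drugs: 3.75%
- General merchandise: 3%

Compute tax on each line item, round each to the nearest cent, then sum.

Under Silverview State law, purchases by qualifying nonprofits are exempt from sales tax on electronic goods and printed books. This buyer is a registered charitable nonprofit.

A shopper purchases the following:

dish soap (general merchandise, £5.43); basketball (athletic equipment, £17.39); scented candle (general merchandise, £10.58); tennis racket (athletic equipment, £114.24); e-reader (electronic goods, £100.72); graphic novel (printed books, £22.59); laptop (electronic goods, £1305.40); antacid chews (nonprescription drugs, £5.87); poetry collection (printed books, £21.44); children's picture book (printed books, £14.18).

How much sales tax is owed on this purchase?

Dish soap £5.43: general merchandise → 3% → £0.16
Basketball £17.39: athletic equipment → 4.5% → £0.78
Scented candle £10.58: general merchandise → 3% → £0.32
Tennis racket £114.24: athletic equipment → 4.5% → £5.14
E-reader £100.72: electronic goods, buyer-exempt → 0% → £0.00
Graphic novel £22.59: printed books, buyer-exempt → 0% → £0.00
Laptop £1305.40: electronic goods, buyer-exempt → 0% → £0.00
Antacid chews £5.87: nonprescription drugs → 3.75% → £0.22
Poetry collection £21.44: printed books, buyer-exempt → 0% → £0.00
Children's picture book £14.18: printed books, buyer-exempt → 0% → £0.00
Total tax = £0.16 + £0.78 + £0.32 + £5.14 + £0.22 = £6.62

£6.62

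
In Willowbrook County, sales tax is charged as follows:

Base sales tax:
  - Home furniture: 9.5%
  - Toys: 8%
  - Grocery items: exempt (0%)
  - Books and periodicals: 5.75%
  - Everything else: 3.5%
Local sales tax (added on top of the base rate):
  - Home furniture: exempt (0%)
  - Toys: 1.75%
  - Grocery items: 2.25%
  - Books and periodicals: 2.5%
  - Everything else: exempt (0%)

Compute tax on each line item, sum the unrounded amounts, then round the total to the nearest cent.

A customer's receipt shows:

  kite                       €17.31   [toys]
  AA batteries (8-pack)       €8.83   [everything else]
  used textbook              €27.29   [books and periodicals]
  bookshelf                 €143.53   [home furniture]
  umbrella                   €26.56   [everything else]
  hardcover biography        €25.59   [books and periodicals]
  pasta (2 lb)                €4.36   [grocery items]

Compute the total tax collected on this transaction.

Kite €17.31: toys → 8% + 1.75% local = 9.75% → €1.687725
AA batteries (8-pack) €8.83: everything else → 3.5% + 0% local = 3.5% → €0.30905
Used textbook €27.29: books and periodicals → 5.75% + 2.5% local = 8.25% → €2.251425
Bookshelf €143.53: home furniture → 9.5% + 0% local = 9.5% → €13.63535
Umbrella €26.56: everything else → 3.5% + 0% local = 3.5% → €0.9296
Hardcover biography €25.59: books and periodicals → 5.75% + 2.5% local = 8.25% → €2.111175
Pasta (2 lb) €4.36: grocery items → 0% + 2.25% local = 2.25% → €0.0981
Unrounded tax sum = €21.022425 → €21.02

€21.02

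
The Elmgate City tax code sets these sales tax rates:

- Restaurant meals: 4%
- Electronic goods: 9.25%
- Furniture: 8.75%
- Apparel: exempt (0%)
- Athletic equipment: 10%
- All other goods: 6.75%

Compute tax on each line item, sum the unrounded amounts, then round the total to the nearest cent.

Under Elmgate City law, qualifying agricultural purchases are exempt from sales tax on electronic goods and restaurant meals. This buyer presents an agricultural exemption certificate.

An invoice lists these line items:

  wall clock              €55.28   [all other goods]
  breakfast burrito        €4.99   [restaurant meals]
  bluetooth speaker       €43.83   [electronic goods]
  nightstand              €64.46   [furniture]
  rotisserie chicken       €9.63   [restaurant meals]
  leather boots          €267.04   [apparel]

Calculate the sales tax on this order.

€9.37

Wall clock €55.28: all other goods → 6.75% → €3.7314
Breakfast burrito €4.99: restaurant meals, buyer-exempt → 0% → €0.00
Bluetooth speaker €43.83: electronic goods, buyer-exempt → 0% → €0.00
Nightstand €64.46: furniture → 8.75% → €5.64025
Rotisserie chicken €9.63: restaurant meals, buyer-exempt → 0% → €0.00
Leather boots €267.04: apparel → 0% → €0.00
Unrounded tax sum = €9.37165 → €9.37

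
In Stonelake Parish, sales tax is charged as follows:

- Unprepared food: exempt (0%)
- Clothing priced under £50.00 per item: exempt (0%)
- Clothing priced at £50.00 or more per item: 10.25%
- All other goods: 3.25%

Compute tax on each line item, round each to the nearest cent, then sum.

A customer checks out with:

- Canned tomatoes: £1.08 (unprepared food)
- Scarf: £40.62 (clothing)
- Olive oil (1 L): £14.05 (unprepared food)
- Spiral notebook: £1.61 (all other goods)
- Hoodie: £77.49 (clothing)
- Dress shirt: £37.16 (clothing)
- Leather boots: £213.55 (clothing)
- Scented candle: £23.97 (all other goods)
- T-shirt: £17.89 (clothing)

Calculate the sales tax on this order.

Canned tomatoes £1.08: unprepared food → 0% → £0.00
Scarf £40.62: clothing, under £50.00 → 0% → £0.00
Olive oil (1 L) £14.05: unprepared food → 0% → £0.00
Spiral notebook £1.61: all other goods → 3.25% → £0.05
Hoodie £77.49: clothing, £50.00 or more → 10.25% → £7.94
Dress shirt £37.16: clothing, under £50.00 → 0% → £0.00
Leather boots £213.55: clothing, £50.00 or more → 10.25% → £21.89
Scented candle £23.97: all other goods → 3.25% → £0.78
T-shirt £17.89: clothing, under £50.00 → 0% → £0.00
Total tax = £0.05 + £7.94 + £21.89 + £0.78 = £30.66

£30.66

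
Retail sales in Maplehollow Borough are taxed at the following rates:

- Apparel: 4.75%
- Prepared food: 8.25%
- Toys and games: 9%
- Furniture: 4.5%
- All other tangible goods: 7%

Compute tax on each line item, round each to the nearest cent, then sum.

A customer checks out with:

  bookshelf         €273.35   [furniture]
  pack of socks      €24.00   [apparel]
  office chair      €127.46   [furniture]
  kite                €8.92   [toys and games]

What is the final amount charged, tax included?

€453.71

Bookshelf €273.35: furniture → 4.5% → €12.30
Pack of socks €24.00: apparel → 4.75% → €1.14
Office chair €127.46: furniture → 4.5% → €5.74
Kite €8.92: toys and games → 9% → €0.80
Subtotal = €433.73; tax = €19.98; total due = €453.71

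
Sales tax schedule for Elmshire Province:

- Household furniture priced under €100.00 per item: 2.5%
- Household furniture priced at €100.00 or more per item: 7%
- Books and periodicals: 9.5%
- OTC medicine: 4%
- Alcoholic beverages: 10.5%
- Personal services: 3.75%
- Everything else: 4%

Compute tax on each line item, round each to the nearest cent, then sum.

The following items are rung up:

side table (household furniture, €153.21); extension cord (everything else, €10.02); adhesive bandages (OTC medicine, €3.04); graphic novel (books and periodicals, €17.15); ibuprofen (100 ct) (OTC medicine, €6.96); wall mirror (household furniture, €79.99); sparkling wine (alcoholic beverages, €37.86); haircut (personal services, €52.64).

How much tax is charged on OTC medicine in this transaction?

€0.40

Adhesive bandages €3.04: OTC medicine → 4% → €0.12
Ibuprofen (100 ct) €6.96: OTC medicine → 4% → €0.28
Tax on OTC medicine = €0.12 + €0.28 = €0.40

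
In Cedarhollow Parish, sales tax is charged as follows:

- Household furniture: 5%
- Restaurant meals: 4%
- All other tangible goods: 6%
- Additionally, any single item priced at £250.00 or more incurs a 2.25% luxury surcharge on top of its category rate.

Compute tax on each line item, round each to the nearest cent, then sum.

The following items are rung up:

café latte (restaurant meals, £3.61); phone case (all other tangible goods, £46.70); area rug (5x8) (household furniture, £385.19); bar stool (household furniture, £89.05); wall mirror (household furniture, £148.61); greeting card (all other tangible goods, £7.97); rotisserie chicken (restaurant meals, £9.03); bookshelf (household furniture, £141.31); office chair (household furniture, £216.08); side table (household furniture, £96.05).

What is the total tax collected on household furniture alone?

Area rug (5x8) £385.19: household furniture → 5% + 2.25% surcharge = 7.25% → £27.93
Bar stool £89.05: household furniture → 5% → £4.45
Wall mirror £148.61: household furniture → 5% → £7.43
Bookshelf £141.31: household furniture → 5% → £7.07
Office chair £216.08: household furniture → 5% → £10.80
Side table £96.05: household furniture → 5% → £4.80
Tax on household furniture = £27.93 + £4.45 + £7.43 + £7.07 + £10.80 + £4.80 = £62.48

£62.48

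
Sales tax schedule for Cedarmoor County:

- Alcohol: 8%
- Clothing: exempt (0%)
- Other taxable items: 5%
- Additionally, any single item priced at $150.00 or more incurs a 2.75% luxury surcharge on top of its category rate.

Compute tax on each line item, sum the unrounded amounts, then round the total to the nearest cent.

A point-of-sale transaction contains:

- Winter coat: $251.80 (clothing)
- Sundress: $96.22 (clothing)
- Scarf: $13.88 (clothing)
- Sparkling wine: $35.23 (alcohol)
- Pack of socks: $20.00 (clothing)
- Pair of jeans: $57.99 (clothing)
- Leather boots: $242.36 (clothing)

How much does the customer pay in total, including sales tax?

$733.89

Winter coat $251.80: clothing → 0% + 2.75% surcharge = 2.75% → $6.9245
Sundress $96.22: clothing → 0% → $0.00
Scarf $13.88: clothing → 0% → $0.00
Sparkling wine $35.23: alcohol → 8% → $2.8184
Pack of socks $20.00: clothing → 0% → $0.00
Pair of jeans $57.99: clothing → 0% → $0.00
Leather boots $242.36: clothing → 0% + 2.75% surcharge = 2.75% → $6.6649
Subtotal = $717.48; unrounded tax = $16.4078 → $16.41; total due = $733.89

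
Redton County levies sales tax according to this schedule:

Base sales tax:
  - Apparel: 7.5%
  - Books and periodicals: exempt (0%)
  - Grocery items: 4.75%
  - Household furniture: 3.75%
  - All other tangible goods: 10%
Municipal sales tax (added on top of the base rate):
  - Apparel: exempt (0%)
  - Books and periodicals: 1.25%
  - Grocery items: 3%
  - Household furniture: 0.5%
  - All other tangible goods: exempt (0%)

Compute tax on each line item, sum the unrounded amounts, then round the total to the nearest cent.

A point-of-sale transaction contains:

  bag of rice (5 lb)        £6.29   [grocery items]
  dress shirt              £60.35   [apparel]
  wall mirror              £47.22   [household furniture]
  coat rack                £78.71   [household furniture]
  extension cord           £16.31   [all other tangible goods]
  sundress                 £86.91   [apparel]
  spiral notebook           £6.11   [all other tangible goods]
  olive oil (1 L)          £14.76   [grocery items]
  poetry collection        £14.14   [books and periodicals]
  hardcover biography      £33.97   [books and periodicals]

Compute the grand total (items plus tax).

£385.64

Bag of rice (5 lb) £6.29: grocery items → 4.75% + 3% municipal = 7.75% → £0.487475
Dress shirt £60.35: apparel → 7.5% + 0% municipal = 7.5% → £4.52625
Wall mirror £47.22: household furniture → 3.75% + 0.5% municipal = 4.25% → £2.00685
Coat rack £78.71: household furniture → 3.75% + 0.5% municipal = 4.25% → £3.345175
Extension cord £16.31: all other tangible goods → 10% + 0% municipal = 10% → £1.631
Sundress £86.91: apparel → 7.5% + 0% municipal = 7.5% → £6.51825
Spiral notebook £6.11: all other tangible goods → 10% + 0% municipal = 10% → £0.611
Olive oil (1 L) £14.76: grocery items → 4.75% + 3% municipal = 7.75% → £1.1439
Poetry collection £14.14: books and periodicals → 0% + 1.25% municipal = 1.25% → £0.17675
Hardcover biography £33.97: books and periodicals → 0% + 1.25% municipal = 1.25% → £0.424625
Subtotal = £364.77; unrounded tax = £20.871275 → £20.87; total due = £385.64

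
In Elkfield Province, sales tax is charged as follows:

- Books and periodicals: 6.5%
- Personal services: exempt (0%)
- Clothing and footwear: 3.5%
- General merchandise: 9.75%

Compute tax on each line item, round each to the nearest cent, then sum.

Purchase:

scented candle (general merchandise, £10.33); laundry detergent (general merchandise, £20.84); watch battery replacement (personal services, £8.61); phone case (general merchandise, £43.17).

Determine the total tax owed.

£7.25

Scented candle £10.33: general merchandise → 9.75% → £1.01
Laundry detergent £20.84: general merchandise → 9.75% → £2.03
Watch battery replacement £8.61: personal services → 0% → £0.00
Phone case £43.17: general merchandise → 9.75% → £4.21
Total tax = £1.01 + £2.03 + £4.21 = £7.25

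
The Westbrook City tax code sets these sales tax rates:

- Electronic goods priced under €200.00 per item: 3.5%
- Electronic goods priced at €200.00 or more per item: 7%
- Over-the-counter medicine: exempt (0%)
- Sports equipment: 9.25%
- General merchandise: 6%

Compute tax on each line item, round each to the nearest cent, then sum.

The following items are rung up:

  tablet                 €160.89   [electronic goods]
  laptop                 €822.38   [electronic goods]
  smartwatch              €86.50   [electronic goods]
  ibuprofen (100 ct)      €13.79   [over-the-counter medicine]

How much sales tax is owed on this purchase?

Tablet €160.89: electronic goods, under €200.00 → 3.5% → €5.63
Laptop €822.38: electronic goods, €200.00 or more → 7% → €57.57
Smartwatch €86.50: electronic goods, under €200.00 → 3.5% → €3.03
Ibuprofen (100 ct) €13.79: over-the-counter medicine → 0% → €0.00
Total tax = €5.63 + €57.57 + €3.03 = €66.23

€66.23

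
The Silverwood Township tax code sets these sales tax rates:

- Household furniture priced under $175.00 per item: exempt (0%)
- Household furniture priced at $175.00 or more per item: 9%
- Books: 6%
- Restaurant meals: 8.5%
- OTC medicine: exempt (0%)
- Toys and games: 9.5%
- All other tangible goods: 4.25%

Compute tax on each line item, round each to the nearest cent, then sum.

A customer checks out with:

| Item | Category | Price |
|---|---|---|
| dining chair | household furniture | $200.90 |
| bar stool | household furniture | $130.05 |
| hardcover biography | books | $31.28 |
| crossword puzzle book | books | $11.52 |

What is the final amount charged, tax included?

Dining chair $200.90: household furniture, $175.00 or more → 9% → $18.08
Bar stool $130.05: household furniture, under $175.00 → 0% → $0.00
Hardcover biography $31.28: books → 6% → $1.88
Crossword puzzle book $11.52: books → 6% → $0.69
Subtotal = $373.75; tax = $20.65; total due = $394.40

$394.40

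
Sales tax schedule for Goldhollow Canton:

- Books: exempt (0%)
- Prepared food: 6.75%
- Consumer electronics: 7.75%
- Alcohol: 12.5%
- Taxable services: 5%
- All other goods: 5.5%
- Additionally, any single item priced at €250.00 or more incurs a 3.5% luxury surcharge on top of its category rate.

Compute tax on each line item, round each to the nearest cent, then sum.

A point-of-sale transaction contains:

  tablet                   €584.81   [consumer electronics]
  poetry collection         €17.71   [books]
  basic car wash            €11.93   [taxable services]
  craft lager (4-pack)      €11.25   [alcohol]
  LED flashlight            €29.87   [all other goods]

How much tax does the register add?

€69.44

Tablet €584.81: consumer electronics → 7.75% + 3.5% surcharge = 11.25% → €65.79
Poetry collection €17.71: books → 0% → €0.00
Basic car wash €11.93: taxable services → 5% → €0.60
Craft lager (4-pack) €11.25: alcohol → 12.5% → €1.41
LED flashlight €29.87: all other goods → 5.5% → €1.64
Total tax = €65.79 + €0.60 + €1.41 + €1.64 = €69.44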